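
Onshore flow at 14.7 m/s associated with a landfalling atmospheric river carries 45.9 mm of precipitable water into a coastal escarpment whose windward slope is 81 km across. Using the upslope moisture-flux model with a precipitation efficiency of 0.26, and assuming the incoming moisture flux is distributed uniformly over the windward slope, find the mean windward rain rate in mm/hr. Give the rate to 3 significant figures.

Incoming column moisture flux per unit ridge length: F = V × PW = 14.7 × 45.9 = 674.73 mm·m/s.
Spread over the 81 km slope with efficiency ε = 0.26: R = ε·F/W = 0.26 × 674.73 / 81000 m = 2.166e-03 mm/s.
R = 2.166e-03 × 3600 = 7.80 mm/hr.

R ≈ 7.80 mm/hr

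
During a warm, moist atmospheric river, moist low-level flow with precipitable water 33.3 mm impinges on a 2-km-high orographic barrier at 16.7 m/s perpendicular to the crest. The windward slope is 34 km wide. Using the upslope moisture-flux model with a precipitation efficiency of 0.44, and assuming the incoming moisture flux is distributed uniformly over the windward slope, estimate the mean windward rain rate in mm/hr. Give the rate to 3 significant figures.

Incoming column moisture flux per unit ridge length: F = V × PW = 16.7 × 33.3 = 556.11 mm·m/s.
Spread over the 34 km slope with efficiency ε = 0.44: R = ε·F/W = 0.44 × 556.11 / 34000 m = 7.197e-03 mm/s.
R = 7.197e-03 × 3600 = 25.9 mm/hr.

R ≈ 25.9 mm/hr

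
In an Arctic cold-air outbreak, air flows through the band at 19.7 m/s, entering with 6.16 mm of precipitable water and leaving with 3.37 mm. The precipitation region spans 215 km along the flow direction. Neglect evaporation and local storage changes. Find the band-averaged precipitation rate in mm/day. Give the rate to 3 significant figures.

Column moisture flux per unit crosswind length is F = V × PW.
Inflow: F_in = 19.7 × 6.16 = 121.352 mm·m/s
Outflow: F_out = 19.7 × 3.37 = 66.389 mm·m/s
Steady-state rate R = (F_in − F_out)/L = (121.352 − 66.389) / 215000 m = 2.556e-04 mm/s.
R = 2.556e-04 × 3600 × 24 = 22.1 mm/day.

R ≈ 22.1 mm/day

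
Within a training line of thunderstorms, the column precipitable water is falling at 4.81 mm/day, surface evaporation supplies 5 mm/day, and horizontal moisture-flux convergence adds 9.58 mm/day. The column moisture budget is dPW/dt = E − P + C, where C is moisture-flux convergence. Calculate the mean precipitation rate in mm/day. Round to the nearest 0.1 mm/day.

P ≈ 19.4 mm/day

dPW/dt = -4.81 mm/day.
P = E + C − dPW/dt = 5 + (9.58) − (-4.81) = 19.4 mm/day.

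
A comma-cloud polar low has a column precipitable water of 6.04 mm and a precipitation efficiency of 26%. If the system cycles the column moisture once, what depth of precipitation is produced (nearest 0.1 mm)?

precipitation ≈ 1.6 mm

Precipitation = ε × PW = 0.26 × 6.04 = 1.6 mm.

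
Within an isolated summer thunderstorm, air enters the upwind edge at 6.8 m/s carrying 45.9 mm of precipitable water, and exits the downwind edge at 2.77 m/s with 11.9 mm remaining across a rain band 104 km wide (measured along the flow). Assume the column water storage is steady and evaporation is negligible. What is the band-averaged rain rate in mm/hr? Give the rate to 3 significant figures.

Column moisture flux per unit crosswind length is F = V × PW.
Inflow: F_in = 6.8 × 45.9 = 312.12 mm·m/s
Outflow: F_out = 2.77 × 11.9 = 32.963 mm·m/s
Steady-state rate R = (F_in − F_out)/L = (312.12 − 32.963) / 104000 m = 2.684e-03 mm/s.
R = 2.684e-03 × 3600 = 9.66 mm/hr.

R ≈ 9.66 mm/hr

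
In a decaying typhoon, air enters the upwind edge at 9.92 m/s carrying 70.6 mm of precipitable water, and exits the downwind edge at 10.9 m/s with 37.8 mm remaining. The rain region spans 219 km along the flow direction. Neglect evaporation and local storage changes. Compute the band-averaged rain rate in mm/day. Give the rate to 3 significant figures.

R ≈ 114 mm/day

Column moisture flux per unit crosswind length is F = V × PW.
Inflow: F_in = 9.92 × 70.6 = 700.352 mm·m/s
Outflow: F_out = 10.9 × 37.8 = 412.02 mm·m/s
Steady-state rate R = (F_in − F_out)/L = (700.352 − 412.02) / 219000 m = 1.317e-03 mm/s.
R = 1.317e-03 × 3600 × 24 = 114 mm/day.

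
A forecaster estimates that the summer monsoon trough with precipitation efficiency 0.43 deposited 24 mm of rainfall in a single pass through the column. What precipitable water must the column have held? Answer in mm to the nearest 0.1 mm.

PW ≈ 55.8 mm

PW = rainfall / ε = 24 / 0.43 = 55.8 mm.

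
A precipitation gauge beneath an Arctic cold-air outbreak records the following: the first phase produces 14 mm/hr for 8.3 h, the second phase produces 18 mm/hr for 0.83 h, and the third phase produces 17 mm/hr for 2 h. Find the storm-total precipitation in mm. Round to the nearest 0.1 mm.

total ≈ 165.1 mm

Total = Σ Rᵢ Δtᵢ = 14 × 8.3 + 18 × 0.83 + 17 × 2
      = 116.2 + 14.94 + 34 = 165.1 mm.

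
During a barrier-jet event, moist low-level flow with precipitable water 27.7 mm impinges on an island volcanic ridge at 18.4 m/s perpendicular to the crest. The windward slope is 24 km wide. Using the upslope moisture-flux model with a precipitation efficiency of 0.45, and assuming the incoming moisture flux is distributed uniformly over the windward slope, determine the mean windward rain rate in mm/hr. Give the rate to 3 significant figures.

R ≈ 34.4 mm/hr

Incoming column moisture flux per unit ridge length: F = V × PW = 18.4 × 27.7 = 509.68 mm·m/s.
Spread over the 24 km slope with efficiency ε = 0.45: R = ε·F/W = 0.45 × 509.68 / 24000 m = 9.556e-03 mm/s.
R = 9.556e-03 × 3600 = 34.4 mm/hr.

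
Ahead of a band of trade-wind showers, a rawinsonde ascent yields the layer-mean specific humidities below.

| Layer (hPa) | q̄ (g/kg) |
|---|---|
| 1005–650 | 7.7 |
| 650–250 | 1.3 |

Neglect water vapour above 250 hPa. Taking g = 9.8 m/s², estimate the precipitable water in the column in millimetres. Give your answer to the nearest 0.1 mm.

PW ≈ 33.2 mm

Precipitable water is the column-integrated vapour mass per unit area: PW = (1/g) Σ q̄ Δp, with q in kg/kg and Δp in Pa (1 kg/m² of water = 1 mm).
Layer 1005–650 hPa: Δp = 355 hPa = 35500 Pa, q̄ = 0.0077 kg/kg → 0.0077 × 35500 / 9.8 = 27.89 mm
Layer 650–250 hPa: Δp = 400 hPa = 40000 Pa, q̄ = 0.0013 kg/kg → 0.0013 × 40000 / 9.8 = 5.31 mm
PW = 27.89 + 5.31 = 33.20 ≈ 33.2 mm.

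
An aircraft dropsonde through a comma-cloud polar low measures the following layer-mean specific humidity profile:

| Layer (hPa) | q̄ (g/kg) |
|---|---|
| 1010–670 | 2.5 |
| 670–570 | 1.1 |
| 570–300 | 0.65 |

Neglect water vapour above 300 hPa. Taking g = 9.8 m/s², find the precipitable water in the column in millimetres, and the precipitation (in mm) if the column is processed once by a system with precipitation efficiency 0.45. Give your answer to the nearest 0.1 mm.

PW ≈ 11.6 mm; precipitation ≈ 5.2 mm

Precipitable water is the column-integrated vapour mass per unit area: PW = (1/g) Σ q̄ Δp, with q in kg/kg and Δp in Pa (1 kg/m² of water = 1 mm).
Layer 1010–670 hPa: Δp = 340 hPa = 34000 Pa, q̄ = 0.0025 kg/kg → 0.0025 × 34000 / 9.8 = 8.67 mm
Layer 670–570 hPa: Δp = 100 hPa = 10000 Pa, q̄ = 0.0011 kg/kg → 0.0011 × 10000 / 9.8 = 1.12 mm
Layer 570–300 hPa: Δp = 270 hPa = 27000 Pa, q̄ = 0.00065 kg/kg → 0.00065 × 27000 / 9.8 = 1.79 mm
PW = 8.67 + 1.12 + 1.79 = 11.58 ≈ 11.6 mm.
Precipitation = ε × PW = 0.45 × 11.6 = 5.2 mm.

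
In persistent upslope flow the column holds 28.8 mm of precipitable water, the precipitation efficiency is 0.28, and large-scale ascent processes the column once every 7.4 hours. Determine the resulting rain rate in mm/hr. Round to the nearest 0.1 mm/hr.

R ≈ 1.1 mm/hr

Each overturning extracts ε × PW = 0.28 × 28.8 = 8.064 mm.
Rate = ε·PW / τ = 8.064 / 7.4 h = 1.1 mm/hr.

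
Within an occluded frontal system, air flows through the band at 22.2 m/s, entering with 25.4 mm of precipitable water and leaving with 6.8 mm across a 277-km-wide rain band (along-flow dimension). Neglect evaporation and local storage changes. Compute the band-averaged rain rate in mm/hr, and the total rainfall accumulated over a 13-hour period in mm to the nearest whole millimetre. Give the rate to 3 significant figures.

Column moisture flux per unit crosswind length is F = V × PW.
Inflow: F_in = 22.2 × 25.4 = 563.88 mm·m/s
Outflow: F_out = 22.2 × 6.8 = 150.96 mm·m/s
Steady-state rate R = (F_in − F_out)/L = (563.88 − 150.96) / 277000 m = 1.491e-03 mm/s.
R = 1.491e-03 × 3600 = 5.37 mm/hr.
Over 13 h: total = 5.37 × 13 = 69.81 ≈ 70 mm.

R ≈ 5.37 mm/hr; total ≈ 70 mm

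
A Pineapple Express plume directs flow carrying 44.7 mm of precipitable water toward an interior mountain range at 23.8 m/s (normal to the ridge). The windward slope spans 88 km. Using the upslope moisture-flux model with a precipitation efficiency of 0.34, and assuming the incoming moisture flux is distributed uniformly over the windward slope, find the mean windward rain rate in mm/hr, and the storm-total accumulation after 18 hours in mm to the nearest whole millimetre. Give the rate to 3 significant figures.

R ≈ 14.8 mm/hr; total ≈ 266 mm

Incoming column moisture flux per unit ridge length: F = V × PW = 23.8 × 44.7 = 1063.86 mm·m/s.
Spread over the 88 km slope with efficiency ε = 0.34: R = ε·F/W = 0.34 × 1063.86 / 88000 m = 4.110e-03 mm/s.
R = 4.110e-03 × 3600 = 14.8 mm/hr.
Over 18 h: total = 14.8 × 18 = 266.4 ≈ 266 mm.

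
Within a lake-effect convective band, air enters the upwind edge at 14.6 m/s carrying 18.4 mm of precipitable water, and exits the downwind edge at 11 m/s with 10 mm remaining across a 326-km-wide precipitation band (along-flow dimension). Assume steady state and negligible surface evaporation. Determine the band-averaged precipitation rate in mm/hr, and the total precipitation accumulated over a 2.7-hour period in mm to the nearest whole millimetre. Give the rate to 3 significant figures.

Column moisture flux per unit crosswind length is F = V × PW.
Inflow: F_in = 14.6 × 18.4 = 268.64 mm·m/s
Outflow: F_out = 11 × 10 = 110 mm·m/s
Steady-state rate R = (F_in − F_out)/L = (268.64 − 110) / 326000 m = 4.866e-04 mm/s.
R = 4.866e-04 × 3600 = 1.75 mm/hr.
Over 2.7 h: total = 1.75 × 2.7 = 4.725 ≈ 5 mm.

R ≈ 1.75 mm/hr; total ≈ 5 mm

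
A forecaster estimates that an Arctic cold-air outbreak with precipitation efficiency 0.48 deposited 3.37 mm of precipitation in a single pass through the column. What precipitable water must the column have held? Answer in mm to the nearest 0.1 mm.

PW = precipitation / ε = 3.37 / 0.48 = 7.0 mm.

PW ≈ 7.0 mm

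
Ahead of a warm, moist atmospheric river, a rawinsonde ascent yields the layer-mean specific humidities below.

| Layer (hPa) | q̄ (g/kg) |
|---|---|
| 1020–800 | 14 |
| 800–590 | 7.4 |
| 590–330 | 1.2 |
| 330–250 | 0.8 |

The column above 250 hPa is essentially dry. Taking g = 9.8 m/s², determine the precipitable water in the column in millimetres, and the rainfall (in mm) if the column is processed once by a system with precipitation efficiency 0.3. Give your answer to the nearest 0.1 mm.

Precipitable water is the column-integrated vapour mass per unit area: PW = (1/g) Σ q̄ Δp, with q in kg/kg and Δp in Pa (1 kg/m² of water = 1 mm).
Layer 1020–800 hPa: Δp = 220 hPa = 22000 Pa, q̄ = 0.014 kg/kg → 0.014 × 22000 / 9.8 = 31.43 mm
Layer 800–590 hPa: Δp = 210 hPa = 21000 Pa, q̄ = 0.0074 kg/kg → 0.0074 × 21000 / 9.8 = 15.86 mm
Layer 590–330 hPa: Δp = 260 hPa = 26000 Pa, q̄ = 0.0012 kg/kg → 0.0012 × 26000 / 9.8 = 3.18 mm
Layer 330–250 hPa: Δp = 80 hPa = 8000 Pa, q̄ = 0.0008 kg/kg → 0.0008 × 8000 / 9.8 = 0.65 mm
PW = 31.43 + 15.86 + 3.18 + 0.65 = 51.12 ≈ 51.1 mm.
Rainfall = ε × PW = 0.3 × 51.1 = 15.3 mm.

PW ≈ 51.1 mm; rainfall ≈ 15.3 mm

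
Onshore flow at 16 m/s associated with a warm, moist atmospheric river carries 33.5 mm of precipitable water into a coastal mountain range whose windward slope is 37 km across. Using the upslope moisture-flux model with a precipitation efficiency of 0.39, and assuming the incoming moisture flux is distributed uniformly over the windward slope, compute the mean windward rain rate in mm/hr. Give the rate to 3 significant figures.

R ≈ 20.3 mm/hr

Incoming column moisture flux per unit ridge length: F = V × PW = 16 × 33.5 = 536 mm·m/s.
Spread over the 37 km slope with efficiency ε = 0.39: R = ε·F/W = 0.39 × 536 / 37000 m = 5.650e-03 mm/s.
R = 5.650e-03 × 3600 = 20.3 mm/hr.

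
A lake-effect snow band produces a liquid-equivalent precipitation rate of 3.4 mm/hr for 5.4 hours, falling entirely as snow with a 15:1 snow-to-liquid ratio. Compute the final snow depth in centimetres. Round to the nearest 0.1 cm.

snow depth ≈ 27.5 cm

Liquid-equivalent depth = 3.4 × 5.4 = 18.36 mm.
Snow depth = 18.36 mm × 15 = 275.4 mm = 27.5 cm.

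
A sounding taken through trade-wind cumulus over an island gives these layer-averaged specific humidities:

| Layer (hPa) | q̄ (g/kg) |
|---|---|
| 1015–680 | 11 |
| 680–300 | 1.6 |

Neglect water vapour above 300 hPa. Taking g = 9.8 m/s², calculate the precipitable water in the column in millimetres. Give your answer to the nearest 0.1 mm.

Precipitable water is the column-integrated vapour mass per unit area: PW = (1/g) Σ q̄ Δp, with q in kg/kg and Δp in Pa (1 kg/m² of water = 1 mm).
Layer 1015–680 hPa: Δp = 335 hPa = 33500 Pa, q̄ = 0.011 kg/kg → 0.011 × 33500 / 9.8 = 37.60 mm
Layer 680–300 hPa: Δp = 380 hPa = 38000 Pa, q̄ = 0.0016 kg/kg → 0.0016 × 38000 / 9.8 = 6.20 mm
PW = 37.60 + 6.20 = 43.80 ≈ 43.8 mm.

PW ≈ 43.8 mm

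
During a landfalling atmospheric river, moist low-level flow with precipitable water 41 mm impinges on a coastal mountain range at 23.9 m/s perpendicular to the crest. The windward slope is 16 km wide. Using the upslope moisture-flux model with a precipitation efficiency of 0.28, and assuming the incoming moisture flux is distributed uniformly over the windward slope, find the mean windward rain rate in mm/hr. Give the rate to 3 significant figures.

R ≈ 61.7 mm/hr

Incoming column moisture flux per unit ridge length: F = V × PW = 23.9 × 41 = 979.9 mm·m/s.
Spread over the 16 km slope with efficiency ε = 0.28: R = ε·F/W = 0.28 × 979.9 / 16000 m = 1.715e-02 mm/s.
R = 1.715e-02 × 3600 = 61.7 mm/hr.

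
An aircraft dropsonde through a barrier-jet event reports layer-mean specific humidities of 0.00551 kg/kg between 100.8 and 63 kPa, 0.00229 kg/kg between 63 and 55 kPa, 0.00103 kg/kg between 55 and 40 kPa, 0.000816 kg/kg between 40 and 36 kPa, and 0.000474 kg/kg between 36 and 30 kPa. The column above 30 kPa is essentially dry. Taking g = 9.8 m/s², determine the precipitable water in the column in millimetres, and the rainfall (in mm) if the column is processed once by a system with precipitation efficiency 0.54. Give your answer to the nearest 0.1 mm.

Precipitable water is the column-integrated vapour mass per unit area: PW = (1/g) Σ q̄ Δp, with q in kg/kg and Δp in Pa (1 kg/m² of water = 1 mm).
Layer 100.8–63 kPa: Δp = 378 hPa = 37800 Pa, q̄ = 0.00551 kg/kg → 0.00551 × 37800 / 9.8 = 21.25 mm
Layer 63–55 kPa: Δp = 80 hPa = 8000 Pa, q̄ = 0.00229 kg/kg → 0.00229 × 8000 / 9.8 = 1.87 mm
Layer 55–40 kPa: Δp = 150 hPa = 15000 Pa, q̄ = 0.00103 kg/kg → 0.00103 × 15000 / 9.8 = 1.58 mm
Layer 40–36 kPa: Δp = 40 hPa = 4000 Pa, q̄ = 0.000816 kg/kg → 0.000816 × 4000 / 9.8 = 0.33 mm
Layer 36–30 kPa: Δp = 60 hPa = 6000 Pa, q̄ = 0.000474 kg/kg → 0.000474 × 6000 / 9.8 = 0.29 mm
PW = 21.25 + 1.87 + 1.58 + 0.33 + 0.29 = 25.32 ≈ 25.3 mm.
Rainfall = ε × PW = 0.54 × 25.3 = 13.7 mm.

PW ≈ 25.3 mm; rainfall ≈ 13.7 mm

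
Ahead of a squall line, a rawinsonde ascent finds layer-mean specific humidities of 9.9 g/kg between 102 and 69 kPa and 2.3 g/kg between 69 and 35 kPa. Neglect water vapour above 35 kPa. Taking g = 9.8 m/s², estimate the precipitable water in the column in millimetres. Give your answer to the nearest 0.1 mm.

PW ≈ 41.3 mm

Precipitable water is the column-integrated vapour mass per unit area: PW = (1/g) Σ q̄ Δp, with q in kg/kg and Δp in Pa (1 kg/m² of water = 1 mm).
Layer 102–69 kPa: Δp = 330 hPa = 33000 Pa, q̄ = 0.0099 kg/kg → 0.0099 × 33000 / 9.8 = 33.34 mm
Layer 69–35 kPa: Δp = 340 hPa = 34000 Pa, q̄ = 0.0023 kg/kg → 0.0023 × 34000 / 9.8 = 7.98 mm
PW = 33.34 + 7.98 = 41.32 ≈ 41.3 mm.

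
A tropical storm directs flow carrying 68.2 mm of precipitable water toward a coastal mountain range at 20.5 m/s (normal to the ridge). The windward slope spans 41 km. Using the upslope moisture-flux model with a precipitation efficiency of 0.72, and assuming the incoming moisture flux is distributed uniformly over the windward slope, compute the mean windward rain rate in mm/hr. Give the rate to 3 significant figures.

R ≈ 88.4 mm/hr

Incoming column moisture flux per unit ridge length: F = V × PW = 20.5 × 68.2 = 1398.1 mm·m/s.
Spread over the 41 km slope with efficiency ε = 0.72: R = ε·F/W = 0.72 × 1398.1 / 41000 m = 2.455e-02 mm/s.
R = 2.455e-02 × 3600 = 88.4 mm/hr.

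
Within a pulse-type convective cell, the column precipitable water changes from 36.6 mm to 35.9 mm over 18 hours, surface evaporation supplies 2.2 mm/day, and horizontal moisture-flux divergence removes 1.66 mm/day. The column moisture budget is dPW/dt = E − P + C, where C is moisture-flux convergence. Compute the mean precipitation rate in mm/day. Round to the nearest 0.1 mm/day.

P ≈ 1.5 mm/day

dPW/dt = (35.9 − 36.6) mm / (18/24 day) = -0.933 mm/day.
P = E + C − dPW/dt = 2.2 + (-1.66) − (-0.933) = 1.5 mm/day.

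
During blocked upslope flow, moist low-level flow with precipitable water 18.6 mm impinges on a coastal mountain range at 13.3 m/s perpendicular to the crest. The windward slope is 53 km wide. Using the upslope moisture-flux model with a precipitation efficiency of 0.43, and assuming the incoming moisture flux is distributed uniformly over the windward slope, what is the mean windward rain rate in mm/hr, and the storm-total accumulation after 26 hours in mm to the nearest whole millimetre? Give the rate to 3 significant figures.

R ≈ 7.23 mm/hr; total ≈ 188 mm

Incoming column moisture flux per unit ridge length: F = V × PW = 13.3 × 18.6 = 247.38 mm·m/s.
Spread over the 53 km slope with efficiency ε = 0.43: R = ε·F/W = 0.43 × 247.38 / 53000 m = 2.007e-03 mm/s.
R = 2.007e-03 × 3600 = 7.23 mm/hr.
Over 26 h: total = 7.23 × 26 = 187.98 ≈ 188 mm.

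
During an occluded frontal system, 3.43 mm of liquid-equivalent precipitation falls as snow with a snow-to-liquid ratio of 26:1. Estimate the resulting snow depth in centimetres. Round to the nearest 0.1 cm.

snow depth ≈ 8.9 cm

Snow depth = liquid × ratio = 3.43 mm × 26 = 89.18 mm = 8.9 cm.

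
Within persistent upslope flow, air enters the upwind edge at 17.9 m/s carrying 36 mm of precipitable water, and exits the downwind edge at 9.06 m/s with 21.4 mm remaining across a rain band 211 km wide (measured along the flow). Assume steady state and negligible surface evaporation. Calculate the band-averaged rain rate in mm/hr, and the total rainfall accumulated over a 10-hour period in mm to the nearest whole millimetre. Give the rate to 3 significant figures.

R ≈ 7.69 mm/hr; total ≈ 77 mm

Column moisture flux per unit crosswind length is F = V × PW.
Inflow: F_in = 17.9 × 36 = 644.4 mm·m/s
Outflow: F_out = 9.06 × 21.4 = 193.884 mm·m/s
Steady-state rate R = (F_in − F_out)/L = (644.4 − 193.884) / 211000 m = 2.135e-03 mm/s.
R = 2.135e-03 × 3600 = 7.69 mm/hr.
Over 10 h: total = 7.69 × 10 = 76.9 ≈ 77 mm.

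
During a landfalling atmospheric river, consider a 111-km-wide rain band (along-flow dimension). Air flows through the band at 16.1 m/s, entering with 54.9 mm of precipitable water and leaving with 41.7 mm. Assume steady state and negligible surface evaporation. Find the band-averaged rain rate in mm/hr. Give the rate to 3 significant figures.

Column moisture flux per unit crosswind length is F = V × PW.
Inflow: F_in = 16.1 × 54.9 = 883.89 mm·m/s
Outflow: F_out = 16.1 × 41.7 = 671.37 mm·m/s
Steady-state rate R = (F_in − F_out)/L = (883.89 − 671.37) / 111000 m = 1.915e-03 mm/s.
R = 1.915e-03 × 3600 = 6.89 mm/hr.

R ≈ 6.89 mm/hr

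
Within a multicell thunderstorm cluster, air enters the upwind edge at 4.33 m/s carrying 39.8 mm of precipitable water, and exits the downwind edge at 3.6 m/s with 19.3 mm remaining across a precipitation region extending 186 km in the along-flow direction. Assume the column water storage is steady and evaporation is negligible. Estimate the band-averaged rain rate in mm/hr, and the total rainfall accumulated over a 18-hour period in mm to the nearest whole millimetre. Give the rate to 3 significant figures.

Column moisture flux per unit crosswind length is F = V × PW.
Inflow: F_in = 4.33 × 39.8 = 172.334 mm·m/s
Outflow: F_out = 3.6 × 19.3 = 69.48 mm·m/s
Steady-state rate R = (F_in − F_out)/L = (172.334 − 69.48) / 186000 m = 5.530e-04 mm/s.
R = 5.530e-04 × 3600 = 1.99 mm/hr.
Over 18 h: total = 1.99 × 18 = 35.82 ≈ 36 mm.

R ≈ 1.99 mm/hr; total ≈ 36 mm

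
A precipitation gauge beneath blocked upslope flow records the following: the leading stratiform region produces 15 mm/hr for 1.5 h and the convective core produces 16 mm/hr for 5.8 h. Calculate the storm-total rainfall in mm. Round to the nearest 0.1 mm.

total ≈ 115.3 mm

Total = Σ Rᵢ Δtᵢ = 15 × 1.5 + 16 × 5.8
      = 22.5 + 92.8 = 115.3 mm.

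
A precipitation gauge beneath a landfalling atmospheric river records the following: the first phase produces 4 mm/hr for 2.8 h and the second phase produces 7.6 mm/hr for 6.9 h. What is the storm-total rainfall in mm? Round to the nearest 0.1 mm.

Total = Σ Rᵢ Δtᵢ = 4 × 2.8 + 7.6 × 6.9
      = 11.2 + 52.44 = 63.6 mm.

total ≈ 63.6 mm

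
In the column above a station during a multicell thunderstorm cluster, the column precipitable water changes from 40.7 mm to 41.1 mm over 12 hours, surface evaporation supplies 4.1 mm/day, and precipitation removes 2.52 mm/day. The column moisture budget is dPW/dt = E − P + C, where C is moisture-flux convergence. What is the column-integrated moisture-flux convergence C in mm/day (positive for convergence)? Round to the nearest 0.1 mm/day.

C ≈ -0.8 mm/day

dPW/dt = (41.1 − 40.7) mm / (12/24 day) = +0.800 mm/day.
C = dPW/dt − E + P = (+0.800) − 4.1 + 2.52 = -0.8 mm/day.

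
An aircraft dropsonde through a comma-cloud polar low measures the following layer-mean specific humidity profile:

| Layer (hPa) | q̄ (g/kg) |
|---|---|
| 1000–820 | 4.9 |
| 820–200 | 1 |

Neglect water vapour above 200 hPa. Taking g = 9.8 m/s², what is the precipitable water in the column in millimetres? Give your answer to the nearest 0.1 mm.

PW ≈ 15.3 mm

Precipitable water is the column-integrated vapour mass per unit area: PW = (1/g) Σ q̄ Δp, with q in kg/kg and Δp in Pa (1 kg/m² of water = 1 mm).
Layer 1000–820 hPa: Δp = 180 hPa = 18000 Pa, q̄ = 0.0049 kg/kg → 0.0049 × 18000 / 9.8 = 9.00 mm
Layer 820–200 hPa: Δp = 620 hPa = 62000 Pa, q̄ = 0.001 kg/kg → 0.001 × 62000 / 9.8 = 6.33 mm
PW = 9.00 + 6.33 = 15.33 ≈ 15.3 mm.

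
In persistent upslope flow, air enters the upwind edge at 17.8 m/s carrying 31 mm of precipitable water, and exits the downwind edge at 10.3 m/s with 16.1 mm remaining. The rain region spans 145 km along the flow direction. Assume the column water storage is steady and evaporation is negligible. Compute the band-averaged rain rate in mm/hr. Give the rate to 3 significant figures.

R ≈ 9.58 mm/hr

Column moisture flux per unit crosswind length is F = V × PW.
Inflow: F_in = 17.8 × 31 = 551.8 mm·m/s
Outflow: F_out = 10.3 × 16.1 = 165.83 mm·m/s
Steady-state rate R = (F_in − F_out)/L = (551.8 − 165.83) / 145000 m = 2.662e-03 mm/s.
R = 2.662e-03 × 3600 = 9.58 mm/hr.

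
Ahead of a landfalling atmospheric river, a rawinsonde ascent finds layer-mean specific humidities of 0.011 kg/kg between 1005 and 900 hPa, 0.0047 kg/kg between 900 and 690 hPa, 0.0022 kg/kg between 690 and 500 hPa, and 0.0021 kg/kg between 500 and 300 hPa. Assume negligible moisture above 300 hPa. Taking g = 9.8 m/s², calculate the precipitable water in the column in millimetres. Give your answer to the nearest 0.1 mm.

Precipitable water is the column-integrated vapour mass per unit area: PW = (1/g) Σ q̄ Δp, with q in kg/kg and Δp in Pa (1 kg/m² of water = 1 mm).
Layer 1005–900 hPa: Δp = 105 hPa = 10500 Pa, q̄ = 0.011 kg/kg → 0.011 × 10500 / 9.8 = 11.79 mm
Layer 900–690 hPa: Δp = 210 hPa = 21000 Pa, q̄ = 0.0047 kg/kg → 0.0047 × 21000 / 9.8 = 10.07 mm
Layer 690–500 hPa: Δp = 190 hPa = 19000 Pa, q̄ = 0.0022 kg/kg → 0.0022 × 19000 / 9.8 = 4.27 mm
Layer 500–300 hPa: Δp = 200 hPa = 20000 Pa, q̄ = 0.0021 kg/kg → 0.0021 × 20000 / 9.8 = 4.29 mm
PW = 11.79 + 10.07 + 4.27 + 4.29 = 30.42 ≈ 30.4 mm.

PW ≈ 30.4 mm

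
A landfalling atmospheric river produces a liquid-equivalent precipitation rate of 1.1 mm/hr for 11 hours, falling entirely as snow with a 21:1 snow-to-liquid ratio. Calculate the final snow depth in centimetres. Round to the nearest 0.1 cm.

Liquid-equivalent depth = 1.1 × 11 = 12.1 mm.
Snow depth = 12.1 mm × 21 = 254.1 mm = 25.4 cm.

snow depth ≈ 25.4 cm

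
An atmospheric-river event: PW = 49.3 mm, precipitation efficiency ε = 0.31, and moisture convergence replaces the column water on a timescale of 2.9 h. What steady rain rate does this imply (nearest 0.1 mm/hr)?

Each overturning extracts ε × PW = 0.31 × 49.3 = 15.283 mm.
Rate = ε·PW / τ = 15.283 / 2.9 h = 5.3 mm/hr.

R ≈ 5.3 mm/hr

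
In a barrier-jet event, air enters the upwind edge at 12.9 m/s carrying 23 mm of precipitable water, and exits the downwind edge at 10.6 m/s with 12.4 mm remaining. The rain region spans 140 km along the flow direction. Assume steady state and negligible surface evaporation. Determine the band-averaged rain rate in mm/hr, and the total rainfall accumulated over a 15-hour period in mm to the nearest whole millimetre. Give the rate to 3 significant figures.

Column moisture flux per unit crosswind length is F = V × PW.
Inflow: F_in = 12.9 × 23 = 296.7 mm·m/s
Outflow: F_out = 10.6 × 12.4 = 131.44 mm·m/s
Steady-state rate R = (F_in − F_out)/L = (296.7 − 131.44) / 140000 m = 1.180e-03 mm/s.
R = 1.180e-03 × 3600 = 4.25 mm/hr.
Over 15 h: total = 4.25 × 15 = 63.75 ≈ 64 mm.

R ≈ 4.25 mm/hr; total ≈ 64 mm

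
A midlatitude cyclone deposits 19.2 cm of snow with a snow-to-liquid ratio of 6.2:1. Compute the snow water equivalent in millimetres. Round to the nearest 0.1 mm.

SWE ≈ 31.0 mm

SWE = snow depth / ratio = 19.2 cm / 6.2 = 3.097 cm = 31.0 mm.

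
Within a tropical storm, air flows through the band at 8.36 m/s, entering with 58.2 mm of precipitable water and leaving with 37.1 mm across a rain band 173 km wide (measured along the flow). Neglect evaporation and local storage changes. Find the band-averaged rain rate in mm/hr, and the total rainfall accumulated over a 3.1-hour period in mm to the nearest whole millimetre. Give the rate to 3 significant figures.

R ≈ 3.67 mm/hr; total ≈ 11 mm

Column moisture flux per unit crosswind length is F = V × PW.
Inflow: F_in = 8.36 × 58.2 = 486.552 mm·m/s
Outflow: F_out = 8.36 × 37.1 = 310.156 mm·m/s
Steady-state rate R = (F_in − F_out)/L = (486.552 − 310.156) / 173000 m = 1.020e-03 mm/s.
R = 1.020e-03 × 3600 = 3.67 mm/hr.
Over 3.1 h: total = 3.67 × 3.1 = 11.377 ≈ 11 mm.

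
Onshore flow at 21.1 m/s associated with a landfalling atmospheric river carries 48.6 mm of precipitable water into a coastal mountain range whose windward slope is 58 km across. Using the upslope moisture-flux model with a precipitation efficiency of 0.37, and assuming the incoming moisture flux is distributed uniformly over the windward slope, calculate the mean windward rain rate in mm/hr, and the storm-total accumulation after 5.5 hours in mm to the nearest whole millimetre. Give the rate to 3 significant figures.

R ≈ 23.6 mm/hr; total ≈ 130 mm

Incoming column moisture flux per unit ridge length: F = V × PW = 21.1 × 48.6 = 1025.46 mm·m/s.
Spread over the 58 km slope with efficiency ε = 0.37: R = ε·F/W = 0.37 × 1025.46 / 58000 m = 6.542e-03 mm/s.
R = 6.542e-03 × 3600 = 23.6 mm/hr.
Over 5.5 h: total = 23.6 × 5.5 = 129.8 ≈ 130 mm.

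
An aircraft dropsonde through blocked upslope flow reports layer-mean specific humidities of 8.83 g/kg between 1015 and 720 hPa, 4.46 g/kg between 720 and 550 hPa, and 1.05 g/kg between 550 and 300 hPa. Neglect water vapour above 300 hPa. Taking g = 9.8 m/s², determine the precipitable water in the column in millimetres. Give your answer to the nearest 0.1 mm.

PW ≈ 37.0 mm

Precipitable water is the column-integrated vapour mass per unit area: PW = (1/g) Σ q̄ Δp, with q in kg/kg and Δp in Pa (1 kg/m² of water = 1 mm).
Layer 1015–720 hPa: Δp = 295 hPa = 29500 Pa, q̄ = 0.00883 kg/kg → 0.00883 × 29500 / 9.8 = 26.58 mm
Layer 720–550 hPa: Δp = 170 hPa = 17000 Pa, q̄ = 0.00446 kg/kg → 0.00446 × 17000 / 9.8 = 7.74 mm
Layer 550–300 hPa: Δp = 250 hPa = 25000 Pa, q̄ = 0.00105 kg/kg → 0.00105 × 25000 / 9.8 = 2.68 mm
PW = 26.58 + 7.74 + 2.68 = 37.00 ≈ 37.0 mm.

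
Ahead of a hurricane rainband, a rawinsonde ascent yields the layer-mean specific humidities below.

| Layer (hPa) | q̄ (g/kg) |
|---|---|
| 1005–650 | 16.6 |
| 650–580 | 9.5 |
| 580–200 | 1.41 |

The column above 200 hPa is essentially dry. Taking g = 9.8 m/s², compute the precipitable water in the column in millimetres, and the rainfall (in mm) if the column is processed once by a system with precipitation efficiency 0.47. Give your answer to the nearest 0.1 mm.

Precipitable water is the column-integrated vapour mass per unit area: PW = (1/g) Σ q̄ Δp, with q in kg/kg and Δp in Pa (1 kg/m² of water = 1 mm).
Layer 1005–650 hPa: Δp = 355 hPa = 35500 Pa, q̄ = 0.0166 kg/kg → 0.0166 × 35500 / 9.8 = 60.13 mm
Layer 650–580 hPa: Δp = 70 hPa = 7000 Pa, q̄ = 0.0095 kg/kg → 0.0095 × 7000 / 9.8 = 6.79 mm
Layer 580–200 hPa: Δp = 380 hPa = 38000 Pa, q̄ = 0.00141 kg/kg → 0.00141 × 38000 / 9.8 = 5.47 mm
PW = 60.13 + 6.79 + 5.47 = 72.39 ≈ 72.4 mm.
Rainfall = ε × PW = 0.47 × 72.4 = 34.0 mm.

PW ≈ 72.4 mm; rainfall ≈ 34.0 mm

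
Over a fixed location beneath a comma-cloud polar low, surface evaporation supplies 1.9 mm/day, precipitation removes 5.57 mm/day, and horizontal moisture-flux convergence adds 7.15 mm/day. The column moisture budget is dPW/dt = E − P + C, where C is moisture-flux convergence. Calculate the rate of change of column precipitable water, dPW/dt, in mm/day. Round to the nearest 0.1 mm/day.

dPW/dt = E − P + C = 1.9 − 5.57 + (7.15) = 3.5 mm/day.

dPW/dt ≈ 3.5 mm/day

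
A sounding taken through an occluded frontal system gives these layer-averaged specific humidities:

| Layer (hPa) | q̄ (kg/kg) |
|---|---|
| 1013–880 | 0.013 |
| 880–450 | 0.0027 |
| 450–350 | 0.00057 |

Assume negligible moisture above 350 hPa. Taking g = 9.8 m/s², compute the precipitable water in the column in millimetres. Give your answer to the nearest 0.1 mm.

PW ≈ 30.1 mm

Precipitable water is the column-integrated vapour mass per unit area: PW = (1/g) Σ q̄ Δp, with q in kg/kg and Δp in Pa (1 kg/m² of water = 1 mm).
Layer 1013–880 hPa: Δp = 133 hPa = 13300 Pa, q̄ = 0.013 kg/kg → 0.013 × 13300 / 9.8 = 17.64 mm
Layer 880–450 hPa: Δp = 430 hPa = 43000 Pa, q̄ = 0.0027 kg/kg → 0.0027 × 43000 / 9.8 = 11.85 mm
Layer 450–350 hPa: Δp = 100 hPa = 10000 Pa, q̄ = 0.00057 kg/kg → 0.00057 × 10000 / 9.8 = 0.58 mm
PW = 17.64 + 11.85 + 0.58 = 30.07 ≈ 30.1 mm.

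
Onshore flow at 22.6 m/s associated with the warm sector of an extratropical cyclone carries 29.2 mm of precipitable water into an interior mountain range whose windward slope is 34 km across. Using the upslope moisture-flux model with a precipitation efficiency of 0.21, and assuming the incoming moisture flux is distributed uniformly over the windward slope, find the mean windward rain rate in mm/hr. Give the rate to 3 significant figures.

Incoming column moisture flux per unit ridge length: F = V × PW = 22.6 × 29.2 = 659.92 mm·m/s.
Spread over the 34 km slope with efficiency ε = 0.21: R = ε·F/W = 0.21 × 659.92 / 34000 m = 4.076e-03 mm/s.
R = 4.076e-03 × 3600 = 14.7 mm/hr.

R ≈ 14.7 mm/hr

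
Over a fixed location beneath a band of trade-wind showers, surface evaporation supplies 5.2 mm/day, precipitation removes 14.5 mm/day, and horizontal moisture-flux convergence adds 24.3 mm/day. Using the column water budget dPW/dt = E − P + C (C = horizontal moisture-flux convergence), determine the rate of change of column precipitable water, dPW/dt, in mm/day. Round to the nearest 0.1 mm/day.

dPW/dt ≈ 15.0 mm/day

dPW/dt = E − P + C = 5.2 − 14.5 + (24.3) = 15.0 mm/day.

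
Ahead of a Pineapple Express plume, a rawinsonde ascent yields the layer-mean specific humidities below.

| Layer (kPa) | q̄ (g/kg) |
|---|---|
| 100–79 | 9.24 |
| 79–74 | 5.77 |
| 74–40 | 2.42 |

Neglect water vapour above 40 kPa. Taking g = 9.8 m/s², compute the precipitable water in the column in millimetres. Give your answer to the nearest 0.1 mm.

PW ≈ 31.1 mm

Precipitable water is the column-integrated vapour mass per unit area: PW = (1/g) Σ q̄ Δp, with q in kg/kg and Δp in Pa (1 kg/m² of water = 1 mm).
Layer 100–79 kPa: Δp = 210 hPa = 21000 Pa, q̄ = 0.00924 kg/kg → 0.00924 × 21000 / 9.8 = 19.80 mm
Layer 79–74 kPa: Δp = 50 hPa = 5000 Pa, q̄ = 0.00577 kg/kg → 0.00577 × 5000 / 9.8 = 2.94 mm
Layer 74–40 kPa: Δp = 340 hPa = 34000 Pa, q̄ = 0.00242 kg/kg → 0.00242 × 34000 / 9.8 = 8.40 mm
PW = 19.80 + 2.94 + 8.40 = 31.14 ≈ 31.1 mm.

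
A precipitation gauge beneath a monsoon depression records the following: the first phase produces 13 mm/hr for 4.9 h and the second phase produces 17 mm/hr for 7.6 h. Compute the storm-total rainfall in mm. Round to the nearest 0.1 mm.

Total = Σ Rᵢ Δtᵢ = 13 × 4.9 + 17 × 7.6
      = 63.7 + 129.2 = 192.9 mm.

total ≈ 192.9 mm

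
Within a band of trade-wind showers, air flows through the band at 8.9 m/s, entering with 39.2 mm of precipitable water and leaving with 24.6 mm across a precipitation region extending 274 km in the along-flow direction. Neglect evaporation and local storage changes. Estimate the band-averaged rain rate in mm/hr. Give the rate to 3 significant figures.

Column moisture flux per unit crosswind length is F = V × PW.
Inflow: F_in = 8.9 × 39.2 = 348.88 mm·m/s
Outflow: F_out = 8.9 × 24.6 = 218.94 mm·m/s
Steady-state rate R = (F_in − F_out)/L = (348.88 − 218.94) / 274000 m = 4.742e-04 mm/s.
R = 4.742e-04 × 3600 = 1.71 mm/hr.

R ≈ 1.71 mm/hr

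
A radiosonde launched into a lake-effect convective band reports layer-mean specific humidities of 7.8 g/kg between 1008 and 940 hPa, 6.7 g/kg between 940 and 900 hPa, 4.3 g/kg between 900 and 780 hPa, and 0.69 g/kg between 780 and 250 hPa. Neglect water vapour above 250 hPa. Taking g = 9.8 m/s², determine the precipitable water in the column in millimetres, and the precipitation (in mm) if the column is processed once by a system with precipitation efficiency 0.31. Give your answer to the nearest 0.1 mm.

PW ≈ 17.1 mm; precipitation ≈ 5.3 mm

Precipitable water is the column-integrated vapour mass per unit area: PW = (1/g) Σ q̄ Δp, with q in kg/kg and Δp in Pa (1 kg/m² of water = 1 mm).
Layer 1008–940 hPa: Δp = 68 hPa = 6800 Pa, q̄ = 0.0078 kg/kg → 0.0078 × 6800 / 9.8 = 5.41 mm
Layer 940–900 hPa: Δp = 40 hPa = 4000 Pa, q̄ = 0.0067 kg/kg → 0.0067 × 4000 / 9.8 = 2.73 mm
Layer 900–780 hPa: Δp = 120 hPa = 12000 Pa, q̄ = 0.0043 kg/kg → 0.0043 × 12000 / 9.8 = 5.27 mm
Layer 780–250 hPa: Δp = 530 hPa = 53000 Pa, q̄ = 0.00069 kg/kg → 0.00069 × 53000 / 9.8 = 3.73 mm
PW = 5.41 + 2.73 + 5.27 + 3.73 = 17.14 ≈ 17.1 mm.
Precipitation = ε × PW = 0.31 × 17.1 = 5.3 mm.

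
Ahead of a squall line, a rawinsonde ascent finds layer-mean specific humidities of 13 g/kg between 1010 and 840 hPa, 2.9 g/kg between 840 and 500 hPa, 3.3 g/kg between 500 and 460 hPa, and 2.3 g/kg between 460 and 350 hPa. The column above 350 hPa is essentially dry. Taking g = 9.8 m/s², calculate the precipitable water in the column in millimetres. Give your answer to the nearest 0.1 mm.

PW ≈ 36.5 mm

Precipitable water is the column-integrated vapour mass per unit area: PW = (1/g) Σ q̄ Δp, with q in kg/kg and Δp in Pa (1 kg/m² of water = 1 mm).
Layer 1010–840 hPa: Δp = 170 hPa = 17000 Pa, q̄ = 0.013 kg/kg → 0.013 × 17000 / 9.8 = 22.55 mm
Layer 840–500 hPa: Δp = 340 hPa = 34000 Pa, q̄ = 0.0029 kg/kg → 0.0029 × 34000 / 9.8 = 10.06 mm
Layer 500–460 hPa: Δp = 40 hPa = 4000 Pa, q̄ = 0.0033 kg/kg → 0.0033 × 4000 / 9.8 = 1.35 mm
Layer 460–350 hPa: Δp = 110 hPa = 11000 Pa, q̄ = 0.0023 kg/kg → 0.0023 × 11000 / 9.8 = 2.58 mm
PW = 22.55 + 10.06 + 1.35 + 2.58 = 36.54 ≈ 36.5 mm.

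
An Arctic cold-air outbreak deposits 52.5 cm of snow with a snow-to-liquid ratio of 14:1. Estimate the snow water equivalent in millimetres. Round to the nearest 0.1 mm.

SWE ≈ 37.5 mm

SWE = snow depth / ratio = 52.5 cm / 14 = 3.750 cm = 37.5 mm.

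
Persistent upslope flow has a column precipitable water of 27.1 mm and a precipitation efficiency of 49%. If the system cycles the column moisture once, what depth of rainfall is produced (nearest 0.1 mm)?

rainfall ≈ 13.3 mm

Rainfall = ε × PW = 0.49 × 27.1 = 13.3 mm.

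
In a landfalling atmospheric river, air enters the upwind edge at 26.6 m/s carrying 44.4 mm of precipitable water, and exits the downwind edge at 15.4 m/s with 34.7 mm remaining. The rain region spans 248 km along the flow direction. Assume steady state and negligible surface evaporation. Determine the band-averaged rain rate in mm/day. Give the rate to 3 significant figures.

R ≈ 225 mm/day

Column moisture flux per unit crosswind length is F = V × PW.
Inflow: F_in = 26.6 × 44.4 = 1181.04 mm·m/s
Outflow: F_out = 15.4 × 34.7 = 534.38 mm·m/s
Steady-state rate R = (F_in − F_out)/L = (1181.04 − 534.38) / 248000 m = 2.607e-03 mm/s.
R = 2.607e-03 × 3600 × 24 = 225 mm/day.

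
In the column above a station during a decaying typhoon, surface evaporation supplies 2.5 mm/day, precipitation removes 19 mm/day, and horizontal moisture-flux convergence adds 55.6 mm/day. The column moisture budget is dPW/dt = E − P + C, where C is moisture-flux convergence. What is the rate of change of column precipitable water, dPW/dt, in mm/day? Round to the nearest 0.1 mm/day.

dPW/dt ≈ 39.1 mm/day

dPW/dt = E − P + C = 2.5 − 19 + (55.6) = 39.1 mm/day.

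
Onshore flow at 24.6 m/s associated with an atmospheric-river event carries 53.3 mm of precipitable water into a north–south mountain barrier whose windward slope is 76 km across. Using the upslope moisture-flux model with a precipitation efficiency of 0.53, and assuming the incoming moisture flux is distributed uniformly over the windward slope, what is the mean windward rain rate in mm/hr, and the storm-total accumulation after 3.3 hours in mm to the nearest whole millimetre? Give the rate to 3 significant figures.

R ≈ 32.9 mm/hr; total ≈ 109 mm

Incoming column moisture flux per unit ridge length: F = V × PW = 24.6 × 53.3 = 1311.18 mm·m/s.
Spread over the 76 km slope with efficiency ε = 0.53: R = ε·F/W = 0.53 × 1311.18 / 76000 m = 9.144e-03 mm/s.
R = 9.144e-03 × 3600 = 32.9 mm/hr.
Over 3.3 h: total = 32.9 × 3.3 = 108.57 ≈ 109 mm.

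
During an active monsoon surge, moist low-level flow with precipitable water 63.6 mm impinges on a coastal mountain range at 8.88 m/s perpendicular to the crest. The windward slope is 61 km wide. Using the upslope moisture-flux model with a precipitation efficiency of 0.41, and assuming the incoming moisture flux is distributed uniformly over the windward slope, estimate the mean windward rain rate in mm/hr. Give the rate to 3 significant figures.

Incoming column moisture flux per unit ridge length: F = V × PW = 8.88 × 63.6 = 564.768 mm·m/s.
Spread over the 61 km slope with efficiency ε = 0.41: R = ε·F/W = 0.41 × 564.768 / 61000 m = 3.796e-03 mm/s.
R = 3.796e-03 × 3600 = 13.7 mm/hr.

R ≈ 13.7 mm/hr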